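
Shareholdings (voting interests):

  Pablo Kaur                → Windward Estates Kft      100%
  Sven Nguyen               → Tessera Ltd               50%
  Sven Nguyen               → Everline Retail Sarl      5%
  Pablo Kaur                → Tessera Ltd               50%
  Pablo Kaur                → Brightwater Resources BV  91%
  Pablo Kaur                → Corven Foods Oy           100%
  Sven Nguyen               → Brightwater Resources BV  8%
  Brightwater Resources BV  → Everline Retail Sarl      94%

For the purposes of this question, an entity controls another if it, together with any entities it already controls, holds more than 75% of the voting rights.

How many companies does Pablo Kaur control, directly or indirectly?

4

Pablo holds 91% of Brightwater, so Pablo controls Brightwater.
Pablo holds 100% of Corven, so Pablo controls Corven.
Brightwater holds 94% of Everline, so Pablo controls Everline.
Pablo holds 100% of Windward, so Pablo controls Windward.
No other company's threshold is met.
Pablo controls 4 companies.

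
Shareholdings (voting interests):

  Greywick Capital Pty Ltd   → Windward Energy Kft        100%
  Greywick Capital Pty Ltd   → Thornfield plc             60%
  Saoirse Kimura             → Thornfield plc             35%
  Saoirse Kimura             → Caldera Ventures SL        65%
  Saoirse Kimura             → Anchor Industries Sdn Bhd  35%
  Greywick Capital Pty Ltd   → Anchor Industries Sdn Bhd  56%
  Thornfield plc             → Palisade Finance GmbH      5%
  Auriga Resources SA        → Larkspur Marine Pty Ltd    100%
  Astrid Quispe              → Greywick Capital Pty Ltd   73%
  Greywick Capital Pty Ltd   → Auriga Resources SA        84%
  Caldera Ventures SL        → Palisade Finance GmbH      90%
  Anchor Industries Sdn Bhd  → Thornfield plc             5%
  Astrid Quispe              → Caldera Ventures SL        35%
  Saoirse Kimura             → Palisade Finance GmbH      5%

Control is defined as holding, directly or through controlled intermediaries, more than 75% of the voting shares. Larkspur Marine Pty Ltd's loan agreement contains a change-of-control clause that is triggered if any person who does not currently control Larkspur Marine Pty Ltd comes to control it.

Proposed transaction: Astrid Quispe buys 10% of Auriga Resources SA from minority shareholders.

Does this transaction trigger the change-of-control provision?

No

The purchase changes only Astrid's holdings, so Astrid is the only person who could newly come to control Larkspur.
Astrid's largest direct stake is 73% in Greywick, which does not meet the threshold, so Astrid controls no company.
Neither Astrid nor any entity Astrid controls holds any voting interest in Larkspur.
So before the transaction, Astrid does not control Larkspur.
After the purchase, Astrid holds 10% of Auriga directly.
Astrid's side now holds 10% of Auriga, not > 75%, so Astrid still does not control Auriga.
After the transaction, neither Astrid nor any entity Astrid controls holds a voting interest in Larkspur, so Astrid still does not control it.
No new person acquires control, so the clause is not triggered.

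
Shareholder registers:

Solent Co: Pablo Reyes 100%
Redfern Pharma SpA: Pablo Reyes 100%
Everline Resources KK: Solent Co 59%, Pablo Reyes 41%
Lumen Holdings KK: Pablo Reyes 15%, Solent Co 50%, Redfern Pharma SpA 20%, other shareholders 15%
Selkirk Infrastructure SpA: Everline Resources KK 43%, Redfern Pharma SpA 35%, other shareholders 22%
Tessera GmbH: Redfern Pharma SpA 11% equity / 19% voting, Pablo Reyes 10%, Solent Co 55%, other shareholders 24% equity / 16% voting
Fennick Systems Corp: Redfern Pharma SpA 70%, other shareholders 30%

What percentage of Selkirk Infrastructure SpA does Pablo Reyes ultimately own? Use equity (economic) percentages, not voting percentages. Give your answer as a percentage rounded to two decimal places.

Pablo reaches Selkirk along 3 paths.
Via Solent → Everline: 100% × 59% × 43% = 25.37%.
Via Everline: 41% × 43% = 17.63%.
Via Redfern: 100% × 35% = 35%.
Total: 25.37% + 17.63% + 35% = 78%.
Rounded: 78.00%.

78.00%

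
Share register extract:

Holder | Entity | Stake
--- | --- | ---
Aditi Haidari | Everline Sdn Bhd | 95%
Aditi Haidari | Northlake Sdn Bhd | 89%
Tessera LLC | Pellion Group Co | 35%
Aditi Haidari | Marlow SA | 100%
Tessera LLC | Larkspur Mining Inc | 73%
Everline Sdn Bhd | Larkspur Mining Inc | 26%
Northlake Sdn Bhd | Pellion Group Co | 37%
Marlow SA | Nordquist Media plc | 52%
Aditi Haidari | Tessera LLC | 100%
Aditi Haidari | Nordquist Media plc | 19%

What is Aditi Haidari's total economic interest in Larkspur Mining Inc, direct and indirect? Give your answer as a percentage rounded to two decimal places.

Aditi reaches Larkspur along 2 paths.
Via Tessera: 100% × 73% = 73%.
Via Everline: 95% × 26% = 24.7%.
Total: 73% + 24.7% = 97.7%.
Rounded: 97.70%.

97.70%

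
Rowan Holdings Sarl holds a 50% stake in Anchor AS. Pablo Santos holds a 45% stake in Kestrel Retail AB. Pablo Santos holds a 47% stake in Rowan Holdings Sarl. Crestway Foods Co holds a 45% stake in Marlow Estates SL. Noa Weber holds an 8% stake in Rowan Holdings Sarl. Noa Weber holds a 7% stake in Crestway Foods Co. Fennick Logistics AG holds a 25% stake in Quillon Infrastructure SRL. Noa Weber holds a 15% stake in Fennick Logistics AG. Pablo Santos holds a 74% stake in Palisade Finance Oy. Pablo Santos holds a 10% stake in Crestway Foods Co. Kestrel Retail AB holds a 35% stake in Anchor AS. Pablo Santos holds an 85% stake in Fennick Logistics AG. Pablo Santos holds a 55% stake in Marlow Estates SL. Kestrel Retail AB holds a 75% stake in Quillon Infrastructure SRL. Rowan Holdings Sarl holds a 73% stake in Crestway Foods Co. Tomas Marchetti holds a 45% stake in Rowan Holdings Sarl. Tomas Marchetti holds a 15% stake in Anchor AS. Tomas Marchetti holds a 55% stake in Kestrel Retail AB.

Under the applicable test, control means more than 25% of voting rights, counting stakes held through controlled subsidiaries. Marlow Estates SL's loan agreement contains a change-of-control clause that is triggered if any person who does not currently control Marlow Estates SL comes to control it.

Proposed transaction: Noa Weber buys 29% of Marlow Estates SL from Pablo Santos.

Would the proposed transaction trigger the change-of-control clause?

Yes

The purchase adds only to Noa's holdings (Pablo's stake shrinks), so Noa is the only person who could newly come to control Marlow.
Noa's largest direct stake is 15% in Fennick, which does not meet the threshold, so Noa controls no company.
Neither Noa nor any entity Noa controls holds any voting interest in Marlow.
So before the transaction, Noa does not control Marlow.
After the purchase, Noa holds 29% of Marlow directly, and Pablo's stake falls to 26%.
Noa holds 29% of Marlow, so Noa controls Marlow.
Noa did not control Marlow before and does after, so the clause is triggered.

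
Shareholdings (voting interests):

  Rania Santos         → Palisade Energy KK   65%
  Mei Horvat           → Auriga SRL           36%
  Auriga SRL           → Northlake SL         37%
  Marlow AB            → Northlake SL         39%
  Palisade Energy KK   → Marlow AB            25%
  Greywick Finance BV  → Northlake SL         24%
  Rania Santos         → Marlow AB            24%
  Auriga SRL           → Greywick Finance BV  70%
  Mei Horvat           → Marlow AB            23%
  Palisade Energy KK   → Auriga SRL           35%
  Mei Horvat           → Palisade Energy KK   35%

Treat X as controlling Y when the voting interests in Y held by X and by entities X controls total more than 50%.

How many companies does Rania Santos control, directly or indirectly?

1

Rania holds 65% of Palisade, so Rania controls Palisade.
No other company's threshold is met.
Rania controls 1 company.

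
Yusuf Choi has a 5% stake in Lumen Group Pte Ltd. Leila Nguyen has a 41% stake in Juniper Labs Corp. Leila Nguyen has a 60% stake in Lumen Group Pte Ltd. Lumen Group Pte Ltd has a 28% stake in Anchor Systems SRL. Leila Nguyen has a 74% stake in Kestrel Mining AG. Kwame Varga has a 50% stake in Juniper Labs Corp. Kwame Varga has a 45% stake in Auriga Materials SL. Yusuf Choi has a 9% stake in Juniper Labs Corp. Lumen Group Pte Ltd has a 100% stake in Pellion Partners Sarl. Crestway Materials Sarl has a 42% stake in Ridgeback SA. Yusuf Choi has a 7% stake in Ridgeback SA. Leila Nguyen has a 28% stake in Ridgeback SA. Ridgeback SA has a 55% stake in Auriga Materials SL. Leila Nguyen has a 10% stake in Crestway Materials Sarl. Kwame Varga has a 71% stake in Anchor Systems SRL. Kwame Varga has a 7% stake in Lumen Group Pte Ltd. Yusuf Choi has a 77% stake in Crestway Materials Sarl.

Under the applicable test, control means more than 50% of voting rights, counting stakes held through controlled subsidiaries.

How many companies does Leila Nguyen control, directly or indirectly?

3

Leila holds 60% of Lumen, so Leila controls Lumen.
Lumen holds 100% of Pellion, so Leila controls Pellion.
Leila holds 74% of Kestrel, so Leila controls Kestrel.
No other company's threshold is met.
Leila controls 3 companies.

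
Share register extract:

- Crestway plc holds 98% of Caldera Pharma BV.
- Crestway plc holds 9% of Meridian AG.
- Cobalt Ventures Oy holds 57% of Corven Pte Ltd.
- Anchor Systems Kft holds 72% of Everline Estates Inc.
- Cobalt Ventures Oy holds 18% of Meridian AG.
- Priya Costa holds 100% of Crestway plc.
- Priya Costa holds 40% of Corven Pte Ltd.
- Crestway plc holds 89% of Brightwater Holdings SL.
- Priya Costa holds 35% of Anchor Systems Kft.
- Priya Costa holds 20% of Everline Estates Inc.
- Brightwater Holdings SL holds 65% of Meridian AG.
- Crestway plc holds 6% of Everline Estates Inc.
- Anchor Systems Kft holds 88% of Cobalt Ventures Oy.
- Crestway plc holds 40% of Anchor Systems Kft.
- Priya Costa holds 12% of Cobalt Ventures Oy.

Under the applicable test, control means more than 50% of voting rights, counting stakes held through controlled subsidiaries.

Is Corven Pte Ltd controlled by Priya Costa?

Yes

Priya holds 100% of Crestway, so Priya controls Crestway.
Priya and Crestway together hold 35% + 40% = 75% of Anchor, so Priya controls Anchor.
Anchor and Priya together hold 88% + 12% = 100% of Cobalt, so Priya controls Cobalt.
Priya and Cobalt together hold 40% + 57% = 97% of Corven, so Priya controls Corven.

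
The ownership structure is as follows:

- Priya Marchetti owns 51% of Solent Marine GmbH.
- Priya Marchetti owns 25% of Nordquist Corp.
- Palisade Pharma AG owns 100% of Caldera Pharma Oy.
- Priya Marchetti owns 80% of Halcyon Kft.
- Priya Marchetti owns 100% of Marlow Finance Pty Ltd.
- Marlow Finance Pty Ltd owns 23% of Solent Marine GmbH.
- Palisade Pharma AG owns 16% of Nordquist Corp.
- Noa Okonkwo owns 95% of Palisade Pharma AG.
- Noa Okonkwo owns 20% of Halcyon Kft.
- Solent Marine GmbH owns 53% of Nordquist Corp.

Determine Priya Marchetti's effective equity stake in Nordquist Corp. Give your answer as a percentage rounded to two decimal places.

Priya reaches Nordquist along 3 paths.
Direct stake: 25% = 25%.
Via Marlow → Solent: 100% × 23% × 53% = 12.19%.
Via Solent: 51% × 53% = 27.03%.
Total: 25% + 12.19% + 27.03% = 64.22%.

64.22%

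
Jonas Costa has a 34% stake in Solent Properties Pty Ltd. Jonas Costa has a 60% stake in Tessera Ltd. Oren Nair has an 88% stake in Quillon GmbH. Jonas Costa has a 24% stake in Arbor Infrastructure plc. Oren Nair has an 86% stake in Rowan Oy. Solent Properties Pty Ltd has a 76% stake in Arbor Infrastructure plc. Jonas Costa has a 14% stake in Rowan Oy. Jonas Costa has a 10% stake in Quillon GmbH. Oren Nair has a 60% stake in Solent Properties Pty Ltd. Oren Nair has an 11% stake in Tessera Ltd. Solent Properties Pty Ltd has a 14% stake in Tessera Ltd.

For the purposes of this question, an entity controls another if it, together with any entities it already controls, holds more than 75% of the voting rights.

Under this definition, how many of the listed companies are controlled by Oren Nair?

2

Oren holds 86% of Rowan, so Oren controls Rowan.
Oren holds 88% of Quillon, so Oren controls Quillon.
No other company's threshold is met.
Oren controls 2 companies.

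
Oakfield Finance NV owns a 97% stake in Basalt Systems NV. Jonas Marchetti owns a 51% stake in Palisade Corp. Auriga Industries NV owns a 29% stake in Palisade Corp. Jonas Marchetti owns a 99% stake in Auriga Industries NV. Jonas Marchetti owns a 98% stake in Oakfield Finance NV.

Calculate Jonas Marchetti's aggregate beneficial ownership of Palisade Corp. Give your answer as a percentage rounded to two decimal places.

Jonas reaches Palisade along 2 paths.
Via Auriga: 99% × 29% = 28.71%.
Direct stake: 51% = 51%.
Total: 28.71% + 51% = 79.71%.

79.71%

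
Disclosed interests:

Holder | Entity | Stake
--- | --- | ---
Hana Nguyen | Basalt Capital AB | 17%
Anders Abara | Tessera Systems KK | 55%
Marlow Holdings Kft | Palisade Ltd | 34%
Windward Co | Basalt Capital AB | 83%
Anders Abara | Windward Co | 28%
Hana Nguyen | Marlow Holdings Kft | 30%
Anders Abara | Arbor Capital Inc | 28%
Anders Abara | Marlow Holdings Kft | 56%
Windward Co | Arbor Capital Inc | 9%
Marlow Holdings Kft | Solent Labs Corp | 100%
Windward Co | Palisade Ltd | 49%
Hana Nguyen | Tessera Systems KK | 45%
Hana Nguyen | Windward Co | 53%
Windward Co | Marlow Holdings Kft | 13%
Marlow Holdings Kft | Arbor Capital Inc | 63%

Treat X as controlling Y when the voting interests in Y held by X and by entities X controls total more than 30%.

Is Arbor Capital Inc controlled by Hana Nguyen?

Yes

Hana holds 53% of Windward, so Hana controls Windward.
Hana and Windward together hold 30% + 13% = 43% of Marlow, so Hana controls Marlow.
Windward and Marlow together hold 9% + 63% = 72% of Arbor, so Hana controls Arbor.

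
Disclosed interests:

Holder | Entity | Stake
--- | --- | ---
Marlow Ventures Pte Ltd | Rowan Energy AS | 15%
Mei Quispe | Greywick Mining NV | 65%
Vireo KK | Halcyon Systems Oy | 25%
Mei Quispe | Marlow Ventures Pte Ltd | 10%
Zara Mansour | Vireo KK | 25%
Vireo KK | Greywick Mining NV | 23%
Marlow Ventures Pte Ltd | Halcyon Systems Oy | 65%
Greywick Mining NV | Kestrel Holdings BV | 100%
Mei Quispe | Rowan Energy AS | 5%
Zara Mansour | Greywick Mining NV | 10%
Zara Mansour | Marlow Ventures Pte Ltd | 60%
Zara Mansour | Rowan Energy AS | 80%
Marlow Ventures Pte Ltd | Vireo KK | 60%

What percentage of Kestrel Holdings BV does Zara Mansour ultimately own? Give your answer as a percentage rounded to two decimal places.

Zara reaches Kestrel along 3 paths.
Via Greywick: 10% × 100% = 10%.
Via Vireo → Greywick: 25% × 23% × 100% = 5.75%.
Via Marlow → Vireo → Greywick: 60% × 60% × 23% × 100% = 8.28%.
Total: 10% + 5.75% + 8.28% = 24.03%.

24.03%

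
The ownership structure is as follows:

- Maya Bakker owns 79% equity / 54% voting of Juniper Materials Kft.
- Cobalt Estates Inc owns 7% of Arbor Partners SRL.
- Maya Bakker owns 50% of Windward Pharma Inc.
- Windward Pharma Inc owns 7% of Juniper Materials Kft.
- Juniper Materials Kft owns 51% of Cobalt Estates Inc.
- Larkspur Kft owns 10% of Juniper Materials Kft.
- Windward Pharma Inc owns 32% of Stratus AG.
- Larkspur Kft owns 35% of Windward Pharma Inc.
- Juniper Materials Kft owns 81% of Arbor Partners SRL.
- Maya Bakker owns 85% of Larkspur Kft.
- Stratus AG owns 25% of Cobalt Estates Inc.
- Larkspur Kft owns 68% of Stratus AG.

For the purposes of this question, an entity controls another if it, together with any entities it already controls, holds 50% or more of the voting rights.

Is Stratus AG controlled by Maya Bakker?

Maya holds 85% of Larkspur, so Maya controls Larkspur.
Larkspur and Maya together hold 35% + 50% = 85% of Windward, so Maya controls Windward.
Larkspur and Windward together hold 68% + 32% = 100% of Stratus, so Maya controls Stratus.

Yes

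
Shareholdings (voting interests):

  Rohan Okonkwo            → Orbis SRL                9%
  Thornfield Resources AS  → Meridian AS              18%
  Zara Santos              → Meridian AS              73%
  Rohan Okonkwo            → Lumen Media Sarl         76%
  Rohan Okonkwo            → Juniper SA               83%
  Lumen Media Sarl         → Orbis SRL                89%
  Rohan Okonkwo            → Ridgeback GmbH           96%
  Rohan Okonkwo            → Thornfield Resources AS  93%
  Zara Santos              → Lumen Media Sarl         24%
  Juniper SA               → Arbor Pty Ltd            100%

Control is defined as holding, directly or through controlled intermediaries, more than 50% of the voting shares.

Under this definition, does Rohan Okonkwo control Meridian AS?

Rohan holds 83% of Juniper, so Rohan controls Juniper.
Rohan holds 76% of Lumen, so Rohan controls Lumen.
Rohan holds 93% of Thornfield, so Rohan controls Thornfield.
Juniper holds 100% of Arbor, so Rohan controls Arbor.
Rohan and Lumen together hold 9% + 89% = 98% of Orbis, so Rohan controls Orbis.
Rohan holds 96% of Ridgeback, so Rohan controls Ridgeback.
In Meridian, Rohan's side holds only 18%, not > 50%.
So Rohan does not control Meridian.

No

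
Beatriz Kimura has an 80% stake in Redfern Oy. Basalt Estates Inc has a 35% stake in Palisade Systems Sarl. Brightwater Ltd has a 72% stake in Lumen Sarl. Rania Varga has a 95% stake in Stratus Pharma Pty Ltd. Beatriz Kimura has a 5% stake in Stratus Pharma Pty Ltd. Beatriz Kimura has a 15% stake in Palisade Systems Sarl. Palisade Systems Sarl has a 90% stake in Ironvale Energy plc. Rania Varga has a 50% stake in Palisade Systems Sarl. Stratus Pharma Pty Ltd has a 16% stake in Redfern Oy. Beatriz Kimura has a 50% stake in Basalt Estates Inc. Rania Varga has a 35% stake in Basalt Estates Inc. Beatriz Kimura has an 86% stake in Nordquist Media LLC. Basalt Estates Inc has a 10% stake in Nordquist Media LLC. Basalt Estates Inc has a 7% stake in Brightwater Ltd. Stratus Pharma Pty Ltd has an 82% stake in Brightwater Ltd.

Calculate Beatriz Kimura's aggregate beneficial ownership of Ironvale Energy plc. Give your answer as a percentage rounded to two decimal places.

29.25%

Beatriz reaches Ironvale along 2 paths.
Via Palisade: 15% × 90% = 13.5%.
Via Basalt → Palisade: 50% × 35% × 90% = 15.75%.
Total: 13.5% + 15.75% = 29.25%.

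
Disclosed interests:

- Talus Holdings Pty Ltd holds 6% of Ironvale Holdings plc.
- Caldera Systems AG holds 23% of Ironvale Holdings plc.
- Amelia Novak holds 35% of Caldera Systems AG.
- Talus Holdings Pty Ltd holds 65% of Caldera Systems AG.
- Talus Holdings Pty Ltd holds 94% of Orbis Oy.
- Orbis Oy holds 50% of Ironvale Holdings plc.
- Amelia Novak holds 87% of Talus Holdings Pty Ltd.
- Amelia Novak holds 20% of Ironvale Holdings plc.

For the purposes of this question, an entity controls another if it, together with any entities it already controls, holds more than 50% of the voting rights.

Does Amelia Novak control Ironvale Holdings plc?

Yes

Amelia holds 87% of Talus, so Amelia controls Talus.
Talus and Amelia together hold 65% + 35% = 100% of Caldera, so Amelia controls Caldera.
Talus holds 94% of Orbis, so Amelia controls Orbis.
Caldera and Orbis and Amelia and Talus together hold 23% + 50% + 20% + 6% = 99% of Ironvale, so Amelia controls Ironvale.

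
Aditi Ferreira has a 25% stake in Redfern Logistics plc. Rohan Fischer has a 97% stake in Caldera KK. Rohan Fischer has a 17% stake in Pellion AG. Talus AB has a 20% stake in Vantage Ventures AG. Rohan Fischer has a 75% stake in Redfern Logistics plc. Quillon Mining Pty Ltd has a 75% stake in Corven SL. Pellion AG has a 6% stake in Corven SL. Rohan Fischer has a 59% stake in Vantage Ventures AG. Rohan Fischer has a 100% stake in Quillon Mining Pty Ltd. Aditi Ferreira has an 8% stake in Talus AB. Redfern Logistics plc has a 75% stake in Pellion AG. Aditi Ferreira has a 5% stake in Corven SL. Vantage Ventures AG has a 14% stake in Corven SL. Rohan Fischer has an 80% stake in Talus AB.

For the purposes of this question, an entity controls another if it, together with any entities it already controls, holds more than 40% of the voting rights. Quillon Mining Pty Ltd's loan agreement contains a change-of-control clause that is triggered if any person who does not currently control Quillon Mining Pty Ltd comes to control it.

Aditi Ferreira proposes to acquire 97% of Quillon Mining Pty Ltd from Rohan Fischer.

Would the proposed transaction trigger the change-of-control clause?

The purchase adds only to Aditi's holdings (Rohan's stake shrinks), so Aditi is the only person who could newly come to control Quillon.
Aditi's largest direct stake is 25% in Redfern, which does not meet the threshold, so Aditi controls no company.
Neither Aditi nor any entity Aditi controls holds any voting interest in Quillon.
So before the transaction, Aditi does not control Quillon.
After the purchase, Aditi holds 97% of Quillon directly, and Rohan's stake falls to 3%.
Aditi holds 97% of Quillon, so Aditi controls Quillon.
Aditi did not control Quillon before and does after, so the clause is triggered.

Yes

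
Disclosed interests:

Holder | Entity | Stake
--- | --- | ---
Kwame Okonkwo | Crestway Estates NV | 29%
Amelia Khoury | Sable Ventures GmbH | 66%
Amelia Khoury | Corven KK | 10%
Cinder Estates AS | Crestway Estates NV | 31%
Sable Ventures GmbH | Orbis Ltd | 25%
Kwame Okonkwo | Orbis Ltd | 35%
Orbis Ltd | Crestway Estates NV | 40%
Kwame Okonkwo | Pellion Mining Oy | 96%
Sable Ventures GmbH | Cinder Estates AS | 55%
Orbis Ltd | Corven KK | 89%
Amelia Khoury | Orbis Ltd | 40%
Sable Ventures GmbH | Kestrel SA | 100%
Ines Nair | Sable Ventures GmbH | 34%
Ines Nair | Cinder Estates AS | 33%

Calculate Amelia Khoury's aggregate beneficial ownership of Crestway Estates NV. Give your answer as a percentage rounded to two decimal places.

33.85%

Amelia reaches Crestway along 3 paths.
Via Sable → Orbis: 66% × 25% × 40% = 6.6%.
Via Orbis: 40% × 40% = 16%.
Via Sable → Cinder: 66% × 55% × 31% = 11.253%.
Total: 6.6% + 16% + 11.253% = 33.853%.
Rounded: 33.85%.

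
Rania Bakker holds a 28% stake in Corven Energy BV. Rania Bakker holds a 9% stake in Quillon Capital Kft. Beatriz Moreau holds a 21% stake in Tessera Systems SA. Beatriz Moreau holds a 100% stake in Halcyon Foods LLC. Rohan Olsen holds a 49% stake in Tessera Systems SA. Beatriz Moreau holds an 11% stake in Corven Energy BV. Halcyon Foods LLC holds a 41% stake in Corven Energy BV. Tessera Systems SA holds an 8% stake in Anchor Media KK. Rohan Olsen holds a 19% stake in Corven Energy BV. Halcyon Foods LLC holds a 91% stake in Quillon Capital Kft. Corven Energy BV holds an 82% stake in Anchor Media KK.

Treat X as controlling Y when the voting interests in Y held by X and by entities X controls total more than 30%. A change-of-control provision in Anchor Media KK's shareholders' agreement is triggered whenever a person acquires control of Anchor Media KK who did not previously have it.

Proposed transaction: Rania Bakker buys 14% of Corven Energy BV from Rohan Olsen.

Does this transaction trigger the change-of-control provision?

The purchase adds only to Rania's holdings (Rohan's stake shrinks), so Rania is the only person who could newly come to control Anchor.
Rania's largest direct stake is 28% in Corven, which does not meet the threshold, so Rania controls no company.
Neither Rania nor any entity Rania controls holds any voting interest in Anchor.
So before the transaction, Rania does not control Anchor.
After the purchase, Rania's direct stake in Corven rises to 28% + 14% = 42%, and Rohan's stake falls to 5%.
Rania holds 42% of Corven, so Rania controls Corven.
Corven holds 82% of Anchor, so Rania controls Anchor.
Rania did not control Anchor before and does after, so the clause is triggered.

Yes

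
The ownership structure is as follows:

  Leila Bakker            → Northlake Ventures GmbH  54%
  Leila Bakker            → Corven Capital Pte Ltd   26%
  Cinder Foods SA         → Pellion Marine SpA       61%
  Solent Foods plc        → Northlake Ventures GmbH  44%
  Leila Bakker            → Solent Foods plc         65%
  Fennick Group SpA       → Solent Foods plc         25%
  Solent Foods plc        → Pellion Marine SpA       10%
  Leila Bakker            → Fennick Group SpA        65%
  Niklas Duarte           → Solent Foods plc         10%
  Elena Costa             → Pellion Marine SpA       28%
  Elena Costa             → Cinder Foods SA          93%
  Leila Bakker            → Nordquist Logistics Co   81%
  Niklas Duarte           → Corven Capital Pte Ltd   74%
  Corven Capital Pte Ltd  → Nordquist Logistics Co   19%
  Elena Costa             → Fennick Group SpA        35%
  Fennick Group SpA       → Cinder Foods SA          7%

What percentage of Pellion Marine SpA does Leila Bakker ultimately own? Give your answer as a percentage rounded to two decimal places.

10.90%

Leila reaches Pellion along 3 paths.
Via Fennick → Solent: 65% × 25% × 10% = 1.625%.
Via Solent: 65% × 10% = 6.5%.
Via Fennick → Cinder: 65% × 7% × 61% = 2.7755%.
Total: 1.625% + 6.5% + 2.7755% = 10.9005%.
Rounded: 10.90%.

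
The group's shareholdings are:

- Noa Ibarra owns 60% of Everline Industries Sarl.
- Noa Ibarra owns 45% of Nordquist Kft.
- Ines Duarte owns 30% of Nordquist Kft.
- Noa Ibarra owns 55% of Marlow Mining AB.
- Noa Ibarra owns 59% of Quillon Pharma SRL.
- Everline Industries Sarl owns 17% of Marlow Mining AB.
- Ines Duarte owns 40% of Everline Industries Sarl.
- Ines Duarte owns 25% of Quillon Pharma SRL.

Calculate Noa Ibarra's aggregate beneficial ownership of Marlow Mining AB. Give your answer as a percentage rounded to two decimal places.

Noa reaches Marlow along 2 paths.
Via Everline: 60% × 17% = 10.2%.
Direct stake: 55% = 55%.
Total: 10.2% + 55% = 65.2%.
Rounded: 65.20%.

65.20%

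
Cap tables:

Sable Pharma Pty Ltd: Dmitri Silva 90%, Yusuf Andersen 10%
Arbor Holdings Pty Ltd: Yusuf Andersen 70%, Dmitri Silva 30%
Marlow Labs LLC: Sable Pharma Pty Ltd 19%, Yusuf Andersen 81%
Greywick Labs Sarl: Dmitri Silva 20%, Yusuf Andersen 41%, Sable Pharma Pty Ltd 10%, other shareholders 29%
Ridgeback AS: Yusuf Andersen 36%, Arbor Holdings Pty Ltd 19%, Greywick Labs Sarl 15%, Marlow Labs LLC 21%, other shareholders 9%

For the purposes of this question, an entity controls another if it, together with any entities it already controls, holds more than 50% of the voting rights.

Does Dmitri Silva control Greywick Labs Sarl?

Dmitri holds 90% of Sable, so Dmitri controls Sable.
In Greywick, Dmitri's side holds only 20% + 10% = 30%, not > 50%.
So Dmitri does not control Greywick.

No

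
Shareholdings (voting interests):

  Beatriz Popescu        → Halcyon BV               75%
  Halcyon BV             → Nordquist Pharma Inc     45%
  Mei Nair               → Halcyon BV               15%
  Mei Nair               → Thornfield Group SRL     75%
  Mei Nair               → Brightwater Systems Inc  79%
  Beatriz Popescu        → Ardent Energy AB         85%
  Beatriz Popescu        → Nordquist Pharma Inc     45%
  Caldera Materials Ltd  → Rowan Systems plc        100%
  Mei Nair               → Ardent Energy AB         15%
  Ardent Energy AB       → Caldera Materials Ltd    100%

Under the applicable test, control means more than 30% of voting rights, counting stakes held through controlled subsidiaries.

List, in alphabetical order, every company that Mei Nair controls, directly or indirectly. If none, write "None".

Mei holds 75% of Thornfield, so Mei controls Thornfield.
Mei holds 79% of Brightwater, so Mei controls Brightwater.
No other company's threshold is met.

Brightwater Systems Inc, Thornfield Group SRL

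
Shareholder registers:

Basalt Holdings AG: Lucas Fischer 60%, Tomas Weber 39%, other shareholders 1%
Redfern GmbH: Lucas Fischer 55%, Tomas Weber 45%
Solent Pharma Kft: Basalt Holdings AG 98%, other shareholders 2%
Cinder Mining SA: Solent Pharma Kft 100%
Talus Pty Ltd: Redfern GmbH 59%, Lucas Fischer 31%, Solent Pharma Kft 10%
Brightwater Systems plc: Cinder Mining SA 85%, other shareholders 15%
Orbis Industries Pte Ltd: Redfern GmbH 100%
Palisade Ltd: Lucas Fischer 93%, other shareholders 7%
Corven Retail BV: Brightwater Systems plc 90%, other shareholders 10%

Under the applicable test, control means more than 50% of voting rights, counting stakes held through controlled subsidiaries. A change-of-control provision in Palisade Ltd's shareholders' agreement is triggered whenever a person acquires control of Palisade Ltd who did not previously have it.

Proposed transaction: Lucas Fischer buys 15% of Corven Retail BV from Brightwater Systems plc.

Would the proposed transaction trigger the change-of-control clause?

No

The purchase adds only to Lucas's holdings (Brightwater's stake shrinks), so Lucas is the only person who could newly come to control Palisade.
Lucas holds 93% of Palisade, so Lucas controls Palisade.
So Lucas already controls Palisade before the transaction.
After the purchase, Lucas holds 15% of Corven directly, and Brightwater's stake falls to 75%.
Lucas controlled Palisade already, so this is not a new person acquiring control; every other person's position is unchanged or reduced.
No new person acquires control, so the clause is not triggered.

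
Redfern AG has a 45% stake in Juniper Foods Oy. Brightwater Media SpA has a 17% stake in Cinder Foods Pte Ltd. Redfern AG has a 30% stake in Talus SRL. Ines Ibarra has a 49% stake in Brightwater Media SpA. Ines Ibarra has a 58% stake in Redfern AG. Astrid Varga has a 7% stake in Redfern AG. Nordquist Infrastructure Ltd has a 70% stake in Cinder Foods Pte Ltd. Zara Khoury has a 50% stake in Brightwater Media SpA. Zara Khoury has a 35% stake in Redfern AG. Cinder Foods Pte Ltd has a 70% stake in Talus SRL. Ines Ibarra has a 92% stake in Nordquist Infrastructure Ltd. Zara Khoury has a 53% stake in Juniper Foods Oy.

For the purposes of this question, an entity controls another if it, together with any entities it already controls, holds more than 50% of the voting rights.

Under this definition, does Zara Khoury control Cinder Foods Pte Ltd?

Zara holds 53% of Juniper, so Zara controls Juniper.
Neither Zara nor any entity Zara controls holds any voting interest in Cinder.
So Zara does not control Cinder.

No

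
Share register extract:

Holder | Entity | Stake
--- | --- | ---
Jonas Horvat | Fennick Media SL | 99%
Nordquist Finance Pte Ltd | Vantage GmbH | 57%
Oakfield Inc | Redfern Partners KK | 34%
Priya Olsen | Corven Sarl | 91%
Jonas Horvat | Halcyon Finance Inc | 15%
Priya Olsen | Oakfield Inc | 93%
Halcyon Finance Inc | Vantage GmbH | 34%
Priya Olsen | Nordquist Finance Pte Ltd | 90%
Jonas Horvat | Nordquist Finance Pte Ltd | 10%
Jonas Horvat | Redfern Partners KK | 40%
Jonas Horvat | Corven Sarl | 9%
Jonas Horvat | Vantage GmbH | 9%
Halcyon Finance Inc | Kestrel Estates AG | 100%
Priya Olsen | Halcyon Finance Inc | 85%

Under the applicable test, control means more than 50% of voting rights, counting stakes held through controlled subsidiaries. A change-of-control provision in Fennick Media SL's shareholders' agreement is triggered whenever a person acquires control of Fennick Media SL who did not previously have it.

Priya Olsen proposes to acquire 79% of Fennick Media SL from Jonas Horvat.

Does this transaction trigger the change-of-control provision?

Yes

The purchase adds only to Priya's holdings (Jonas's stake shrinks), so Priya is the only person who could newly come to control Fennick.
Priya holds 90% of Nordquist, so Priya controls Nordquist.
Priya holds 93% of Oakfield, so Priya controls Oakfield.
Priya holds 91% of Corven, so Priya controls Corven.
Priya holds 85% of Halcyon, so Priya controls Halcyon.
Halcyon and Nordquist together hold 34% + 57% = 91% of Vantage, so Priya controls Vantage.
Halcyon holds 100% of Kestrel, so Priya controls Kestrel.
Neither Priya nor any entity Priya controls holds any voting interest in Fennick.
So before the transaction, Priya does not control Fennick.
After the purchase, Priya holds 79% of Fennick directly, and Jonas's stake falls to 20%.
Priya holds 79% of Fennick, so Priya controls Fennick.
Priya did not control Fennick before and does after, so the clause is triggered.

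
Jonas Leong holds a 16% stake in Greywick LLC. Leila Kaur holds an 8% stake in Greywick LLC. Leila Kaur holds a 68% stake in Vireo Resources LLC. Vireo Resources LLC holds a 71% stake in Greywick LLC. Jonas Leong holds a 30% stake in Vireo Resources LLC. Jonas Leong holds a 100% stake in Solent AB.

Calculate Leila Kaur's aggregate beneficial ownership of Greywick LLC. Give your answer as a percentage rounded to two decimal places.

Leila reaches Greywick along 2 paths.
Via Vireo: 68% × 71% = 48.28%.
Direct stake: 8% = 8%.
Total: 48.28% + 8% = 56.28%.

56.28%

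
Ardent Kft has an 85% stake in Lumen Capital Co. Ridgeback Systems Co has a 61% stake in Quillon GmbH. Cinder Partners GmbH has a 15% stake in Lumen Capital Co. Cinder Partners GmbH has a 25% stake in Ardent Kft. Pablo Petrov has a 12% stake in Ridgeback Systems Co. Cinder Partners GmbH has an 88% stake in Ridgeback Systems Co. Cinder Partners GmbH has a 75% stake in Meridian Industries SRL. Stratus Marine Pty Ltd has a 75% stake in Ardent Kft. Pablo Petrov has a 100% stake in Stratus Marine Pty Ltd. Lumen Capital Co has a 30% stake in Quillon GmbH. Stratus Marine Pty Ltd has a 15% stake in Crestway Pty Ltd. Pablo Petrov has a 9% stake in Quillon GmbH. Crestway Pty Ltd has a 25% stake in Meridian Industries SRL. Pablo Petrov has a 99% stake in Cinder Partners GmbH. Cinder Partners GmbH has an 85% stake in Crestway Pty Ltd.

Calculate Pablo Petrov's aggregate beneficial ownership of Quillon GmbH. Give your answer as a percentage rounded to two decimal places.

Pablo reaches Quillon along 6 paths.
Direct stake: 9% = 9%.
Via Cinder → Lumen: 99% × 15% × 30% = 4.455%.
Via Cinder → Ardent → Lumen: 99% × 25% × 85% × 30% = 6.31125%.
Via Stratus → Ardent → Lumen: 100% × 75% × 85% × 30% = 19.125%.
Via Ridgeback: 12% × 61% = 7.32%.
Via Cinder → Ridgeback: 99% × 88% × 61% = 53.1432%.
Total: 9% + 4.455% + 6.31125% + 19.125% + 7.32% + 53.1432% = 99.35445%.
Rounded: 99.35%.

99.35%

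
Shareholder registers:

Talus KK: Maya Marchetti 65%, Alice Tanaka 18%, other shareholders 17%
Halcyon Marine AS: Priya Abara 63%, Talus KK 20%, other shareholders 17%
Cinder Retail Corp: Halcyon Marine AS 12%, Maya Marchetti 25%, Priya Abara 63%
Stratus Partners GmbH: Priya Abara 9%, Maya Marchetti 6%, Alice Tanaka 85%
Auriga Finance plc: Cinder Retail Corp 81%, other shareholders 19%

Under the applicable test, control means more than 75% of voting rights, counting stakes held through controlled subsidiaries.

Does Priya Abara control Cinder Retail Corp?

Priya's largest direct stake is 63% in Halcyon, which does not meet the threshold, so Priya controls no company.
In Cinder, Priya's side holds only 63%, not > 75%.
So Priya does not control Cinder.

No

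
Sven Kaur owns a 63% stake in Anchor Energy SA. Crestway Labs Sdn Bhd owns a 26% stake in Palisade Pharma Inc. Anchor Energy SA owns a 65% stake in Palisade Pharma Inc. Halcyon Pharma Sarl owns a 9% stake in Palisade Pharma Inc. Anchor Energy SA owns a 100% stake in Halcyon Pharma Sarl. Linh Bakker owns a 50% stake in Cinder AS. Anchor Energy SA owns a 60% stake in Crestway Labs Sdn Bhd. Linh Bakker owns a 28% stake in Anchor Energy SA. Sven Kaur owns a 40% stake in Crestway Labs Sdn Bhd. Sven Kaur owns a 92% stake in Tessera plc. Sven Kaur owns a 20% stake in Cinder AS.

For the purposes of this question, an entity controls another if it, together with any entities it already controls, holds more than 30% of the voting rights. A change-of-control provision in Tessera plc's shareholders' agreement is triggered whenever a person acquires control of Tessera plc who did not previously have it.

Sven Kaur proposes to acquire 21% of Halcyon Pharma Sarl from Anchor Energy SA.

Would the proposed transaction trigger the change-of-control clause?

The purchase adds only to Sven's holdings (Anchor's stake shrinks), so Sven is the only person who could newly come to control Tessera.
Sven holds 92% of Tessera, so Sven controls Tessera.
So Sven already controls Tessera before the transaction.
After the purchase, Sven holds 21% of Halcyon directly, and Anchor's stake falls to 79%.
Sven controlled Tessera already, so this is not a new person acquiring control; every other person's position is unchanged or reduced.
No new person acquires control, so the clause is not triggered.

No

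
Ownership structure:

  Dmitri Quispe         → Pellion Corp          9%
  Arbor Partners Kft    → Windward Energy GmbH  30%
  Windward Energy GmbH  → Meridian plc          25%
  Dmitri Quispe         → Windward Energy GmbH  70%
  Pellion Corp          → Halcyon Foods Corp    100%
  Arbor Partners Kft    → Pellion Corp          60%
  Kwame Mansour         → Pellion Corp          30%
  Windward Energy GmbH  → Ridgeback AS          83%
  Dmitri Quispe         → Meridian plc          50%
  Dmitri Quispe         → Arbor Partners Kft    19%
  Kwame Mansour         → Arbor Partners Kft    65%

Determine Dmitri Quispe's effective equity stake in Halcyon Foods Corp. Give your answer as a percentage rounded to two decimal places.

Dmitri reaches Halcyon along 2 paths.
Via Pellion: 9% × 100% = 9%.
Via Arbor → Pellion: 19% × 60% × 100% = 11.4%.
Total: 9% + 11.4% = 20.4%.
Rounded: 20.40%.

20.40%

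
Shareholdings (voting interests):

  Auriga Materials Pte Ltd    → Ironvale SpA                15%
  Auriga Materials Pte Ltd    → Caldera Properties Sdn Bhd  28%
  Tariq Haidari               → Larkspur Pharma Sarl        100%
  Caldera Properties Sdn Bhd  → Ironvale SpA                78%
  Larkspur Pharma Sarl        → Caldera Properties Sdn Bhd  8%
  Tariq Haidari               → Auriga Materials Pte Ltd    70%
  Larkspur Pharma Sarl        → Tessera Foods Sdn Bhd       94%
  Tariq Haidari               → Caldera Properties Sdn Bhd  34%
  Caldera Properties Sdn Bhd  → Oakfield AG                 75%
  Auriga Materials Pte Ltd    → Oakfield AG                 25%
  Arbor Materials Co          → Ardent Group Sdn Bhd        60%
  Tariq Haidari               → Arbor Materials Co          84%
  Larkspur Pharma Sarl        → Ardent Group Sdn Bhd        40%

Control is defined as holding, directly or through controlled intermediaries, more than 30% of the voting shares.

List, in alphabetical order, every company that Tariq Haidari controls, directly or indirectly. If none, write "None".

Arbor Materials Co, Ardent Group Sdn Bhd, Auriga Materials Pte Ltd, Caldera Properties Sdn Bhd, Ironvale SpA, Larkspur Pharma Sarl, Oakfield AG, Tessera Foods Sdn Bhd

Tariq holds 84% of Arbor, so Tariq controls Arbor.
Tariq holds 100% of Larkspur, so Tariq controls Larkspur.
Tariq holds 70% of Auriga, so Tariq controls Auriga.
Larkspur and Tariq and Auriga together hold 8% + 34% + 28% = 70% of Caldera, so Tariq controls Caldera.
Arbor and Larkspur together hold 60% + 40% = 100% of Ardent, so Tariq controls Ardent.
Auriga and Caldera together hold 25% + 75% = 100% of Oakfield, so Tariq controls Oakfield.
Larkspur holds 94% of Tessera, so Tariq controls Tessera.
Caldera and Auriga together hold 78% + 15% = 93% of Ironvale, so Tariq controls Ironvale.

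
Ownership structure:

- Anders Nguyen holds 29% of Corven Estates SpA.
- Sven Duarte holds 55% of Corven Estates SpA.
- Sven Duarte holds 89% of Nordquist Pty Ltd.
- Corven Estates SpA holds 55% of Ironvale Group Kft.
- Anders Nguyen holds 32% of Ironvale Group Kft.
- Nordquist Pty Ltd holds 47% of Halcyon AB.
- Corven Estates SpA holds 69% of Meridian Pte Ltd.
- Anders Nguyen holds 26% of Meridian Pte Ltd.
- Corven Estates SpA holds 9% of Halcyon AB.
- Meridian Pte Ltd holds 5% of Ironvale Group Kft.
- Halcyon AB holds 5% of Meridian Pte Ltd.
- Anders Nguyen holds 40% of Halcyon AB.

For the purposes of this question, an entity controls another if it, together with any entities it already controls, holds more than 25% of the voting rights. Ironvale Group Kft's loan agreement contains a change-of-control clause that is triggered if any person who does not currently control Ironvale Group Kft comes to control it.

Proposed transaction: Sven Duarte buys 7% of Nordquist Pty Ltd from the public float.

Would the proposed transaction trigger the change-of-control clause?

The purchase changes only Sven's holdings, so Sven is the only person who could newly come to control Ironvale.
Sven holds 55% of Corven, so Sven controls Corven.
Sven holds 89% of Nordquist, so Sven controls Nordquist.
Nordquist and Corven together hold 47% + 9% = 56% of Halcyon, so Sven controls Halcyon.
Halcyon and Corven together hold 5% + 69% = 74% of Meridian, so Sven controls Meridian.
Corven and Meridian together hold 55% + 5% = 60% of Ironvale, so Sven controls Ironvale.
So Sven already controls Ironvale before the transaction.
After the purchase, Sven's direct stake in Nordquist rises to 89% + 7% = 96%.
Sven controlled Ironvale already, so this is not a new person acquiring control; every other person's position is unchanged or reduced.
No new person acquires control, so the clause is not triggered.

No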